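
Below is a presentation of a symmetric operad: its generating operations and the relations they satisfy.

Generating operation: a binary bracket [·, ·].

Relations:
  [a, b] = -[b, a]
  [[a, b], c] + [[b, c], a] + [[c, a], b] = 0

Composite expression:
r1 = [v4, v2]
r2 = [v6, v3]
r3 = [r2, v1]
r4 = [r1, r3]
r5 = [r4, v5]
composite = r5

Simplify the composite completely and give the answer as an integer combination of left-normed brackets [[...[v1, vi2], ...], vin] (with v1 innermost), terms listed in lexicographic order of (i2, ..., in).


[[[[[v1, v3], v6], v2], v4], v5] - [[[[[v1, v3], v6], v4], v2], v5] - [[[[[v1, v6], v3], v2], v4], v5] + [[[[[v1, v6], v3], v4], v2], v5]

Antisymmetry and Jacobi reduce to v1-anchored left-normed brackets.
Composite bracket: [[[v4, v2], [[v6, v3], v1]], v5]
The bracket unfolds into 32 signed words via [a, b] = ab - ba (2^5 = 32).
The v1-initial words carry the normal form:
  the word v1v3v6v2v4v5 carries sign +1 and contributes +[[[[[v1, v3], v6], v2], v4], v5]
  the word v1v3v6v4v2v5 carries sign -1 and contributes -[[[[[v1, v3], v6], v4], v2], v5]
  the word v1v6v3v2v4v5 carries sign -1 and contributes -[[[[[v1, v6], v3], v2], v4], v5]
  the word v1v6v3v4v2v5 carries sign +1 and contributes +[[[[[v1, v6], v3], v4], v2], v5]


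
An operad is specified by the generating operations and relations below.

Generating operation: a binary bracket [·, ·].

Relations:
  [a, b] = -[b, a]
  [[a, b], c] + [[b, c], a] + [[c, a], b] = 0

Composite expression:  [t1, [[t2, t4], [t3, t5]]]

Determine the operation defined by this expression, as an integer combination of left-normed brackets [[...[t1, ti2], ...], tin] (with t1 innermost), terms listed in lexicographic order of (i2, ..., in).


[[[[t1, t2], t4], t3], t5] - [[[[t1, t2], t4], t5], t3] - [[[[t1, t3], t5], t2], t4] + [[[[t1, t3], t5], t4], t2] - [[[[t1, t4], t2], t3], t5] + [[[[t1, t4], t2], t5], t3] + [[[[t1, t5], t3], t2], t4] - [[[[t1, t5], t3], t4], t2]


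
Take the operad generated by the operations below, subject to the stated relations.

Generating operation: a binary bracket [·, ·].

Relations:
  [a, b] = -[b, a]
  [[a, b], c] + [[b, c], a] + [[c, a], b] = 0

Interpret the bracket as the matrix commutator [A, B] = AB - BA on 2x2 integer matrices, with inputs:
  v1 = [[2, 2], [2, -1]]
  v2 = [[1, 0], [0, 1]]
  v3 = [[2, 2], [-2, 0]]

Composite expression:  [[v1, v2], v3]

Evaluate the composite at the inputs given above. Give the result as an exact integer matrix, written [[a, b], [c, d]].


[[0, 0], [0, 0]]

[v1, v2] = [[0, 0], [0, 0]]
[[v1, v2], v3] = [[0, 0], [0, 0]]


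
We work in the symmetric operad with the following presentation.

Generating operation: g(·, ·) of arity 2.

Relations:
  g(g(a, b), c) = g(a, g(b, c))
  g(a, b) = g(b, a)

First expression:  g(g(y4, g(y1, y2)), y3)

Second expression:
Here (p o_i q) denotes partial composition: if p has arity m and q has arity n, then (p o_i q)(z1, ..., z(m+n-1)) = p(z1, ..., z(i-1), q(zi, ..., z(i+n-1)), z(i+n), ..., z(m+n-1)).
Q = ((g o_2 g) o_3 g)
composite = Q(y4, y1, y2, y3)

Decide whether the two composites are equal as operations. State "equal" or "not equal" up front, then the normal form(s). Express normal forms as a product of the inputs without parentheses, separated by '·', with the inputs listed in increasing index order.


equal: each reduces to y1 · y2 · y3 · y4

Reducing the first expression gives y1 · y2 · y3 · y4
Reducing the second expression gives y1 · y2 · y3 · y4
Same normal form: equal.


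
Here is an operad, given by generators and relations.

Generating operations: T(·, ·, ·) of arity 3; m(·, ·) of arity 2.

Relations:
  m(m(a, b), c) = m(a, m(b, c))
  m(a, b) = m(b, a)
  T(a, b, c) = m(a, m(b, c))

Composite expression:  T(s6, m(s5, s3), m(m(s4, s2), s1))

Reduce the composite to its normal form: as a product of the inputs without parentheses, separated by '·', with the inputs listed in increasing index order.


s1 · s2 · s3 · s4 · s5 · s6


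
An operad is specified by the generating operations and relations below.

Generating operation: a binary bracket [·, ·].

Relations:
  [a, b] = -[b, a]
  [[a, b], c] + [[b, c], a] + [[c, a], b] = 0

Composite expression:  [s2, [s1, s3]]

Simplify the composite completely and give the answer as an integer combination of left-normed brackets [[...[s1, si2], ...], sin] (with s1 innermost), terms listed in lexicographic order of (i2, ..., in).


Expand each bracket as ab - ba; the s1-initial words give the coefficients.
Composite bracket: [s2, [s1, s3]]
Under [a, b] = ab - ba we get 4 signed associative words (2^2 = 4).
The s1-initial words carry the normal form:
  from s1s3s2, sign -1: term -[[s1, s3], s2]

-[[s1, s3], s2]


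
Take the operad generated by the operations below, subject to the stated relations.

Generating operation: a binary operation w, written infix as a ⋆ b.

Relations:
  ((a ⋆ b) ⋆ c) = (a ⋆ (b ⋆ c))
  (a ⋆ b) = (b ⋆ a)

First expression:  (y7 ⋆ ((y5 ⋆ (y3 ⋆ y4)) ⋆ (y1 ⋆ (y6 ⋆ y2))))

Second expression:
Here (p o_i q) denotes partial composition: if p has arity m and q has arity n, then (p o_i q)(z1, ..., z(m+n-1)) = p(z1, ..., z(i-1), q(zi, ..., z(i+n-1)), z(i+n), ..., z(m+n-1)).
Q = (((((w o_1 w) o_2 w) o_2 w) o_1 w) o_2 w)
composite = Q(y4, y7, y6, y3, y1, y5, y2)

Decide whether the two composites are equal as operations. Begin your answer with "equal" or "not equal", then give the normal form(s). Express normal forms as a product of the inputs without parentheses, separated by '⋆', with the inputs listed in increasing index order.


Normal form of the first expression: y1 ⋆ y2 ⋆ y3 ⋆ y4 ⋆ y5 ⋆ y6 ⋆ y7
Normal form of the second expression: y1 ⋆ y2 ⋆ y3 ⋆ y4 ⋆ y5 ⋆ y6 ⋆ y7
One common form — equal.

equal — both sides give y1 ⋆ y2 ⋆ y3 ⋆ y4 ⋆ y5 ⋆ y6 ⋆ y7


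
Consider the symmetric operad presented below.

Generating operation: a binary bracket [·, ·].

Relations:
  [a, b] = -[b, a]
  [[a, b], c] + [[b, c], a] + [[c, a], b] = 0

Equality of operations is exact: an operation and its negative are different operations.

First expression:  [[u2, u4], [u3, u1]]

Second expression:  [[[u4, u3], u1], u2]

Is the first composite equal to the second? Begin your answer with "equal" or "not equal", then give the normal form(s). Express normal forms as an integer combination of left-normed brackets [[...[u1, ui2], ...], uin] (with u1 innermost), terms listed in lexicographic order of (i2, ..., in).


Normal form of the first expression: [[[u1, u3], u2], u4] - [[[u1, u3], u4], u2]
Normal form of the second expression: [[[u1, u3], u4], u2] - [[[u1, u4], u3], u2]
The forms do not match — not equal.

not equal; first: [[[u1, u3], u2], u4] - [[[u1, u3], u4], u2]; second: [[[u1, u3], u4], u2] - [[[u1, u4], u3], u2]


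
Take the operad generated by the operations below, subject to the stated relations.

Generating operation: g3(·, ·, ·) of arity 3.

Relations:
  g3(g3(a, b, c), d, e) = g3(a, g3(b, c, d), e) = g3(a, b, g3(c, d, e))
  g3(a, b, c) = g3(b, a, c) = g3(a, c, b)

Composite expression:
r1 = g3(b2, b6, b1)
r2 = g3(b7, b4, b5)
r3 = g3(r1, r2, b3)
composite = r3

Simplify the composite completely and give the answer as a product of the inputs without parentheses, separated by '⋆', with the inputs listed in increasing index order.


b1 ⋆ b2 ⋆ b3 ⋆ b4 ⋆ b5 ⋆ b6 ⋆ b7

Both nesting and order wash out for g3; what remains is which b's occur.
g3(b2, b6, b1) spells out as b2 ⋆ b6 ⋆ b1
g3(b7, b4, b5) spells out as b7 ⋆ b4 ⋆ b5
g3(g3(b2, b6, b1), g3(b7, b4, b5), b3) spells out as b2 ⋆ b6 ⋆ b1 ⋆ b7 ⋆ b4 ⋆ b5 ⋆ b3
the factors in increasing index order: b1 ⋆ b2 ⋆ b3 ⋆ b4 ⋆ b5 ⋆ b6 ⋆ b7


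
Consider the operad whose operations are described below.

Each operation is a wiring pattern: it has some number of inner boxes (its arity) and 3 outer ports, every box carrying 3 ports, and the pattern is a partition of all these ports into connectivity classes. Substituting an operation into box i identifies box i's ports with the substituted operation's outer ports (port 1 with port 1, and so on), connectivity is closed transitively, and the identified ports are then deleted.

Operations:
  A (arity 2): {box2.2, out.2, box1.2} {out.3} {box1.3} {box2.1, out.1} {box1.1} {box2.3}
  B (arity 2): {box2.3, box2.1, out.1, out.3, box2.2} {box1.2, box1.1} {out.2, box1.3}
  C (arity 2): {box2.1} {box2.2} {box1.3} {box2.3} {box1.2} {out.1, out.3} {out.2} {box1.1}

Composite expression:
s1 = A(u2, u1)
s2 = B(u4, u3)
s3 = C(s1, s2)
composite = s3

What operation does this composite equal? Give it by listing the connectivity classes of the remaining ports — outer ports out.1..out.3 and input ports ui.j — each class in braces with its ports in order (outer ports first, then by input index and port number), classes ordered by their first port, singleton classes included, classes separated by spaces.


{out.1, out.3} {out.2} {u1.1} {u1.2, u2.2} {u1.3} {u2.1} {u2.3} {u3.1, u3.2, u3.3} {u4.1, u4.2} {u4.3}

Reachability decides: close wires over C-identified ports.
stage A: inputs (u2, u1), connectivity {out.1, u1.1} {out.2, u1.2, u2.2} {out.3} {u1.3} {u2.1} {u2.3}, out.j its boundary
stage B: inputs (u4, u3), connectivity {out.1, out.3, u3.1, u3.2, u3.3} {out.2, u4.3} {u4.1, u4.2}, out.j its boundary
stage C: inputs (u2, u1, u4, u3), connectivity {out.1, out.3} {out.2} {u1.1} {u1.2, u2.2} {u1.3} {u2.1} {u2.3} {u3.1, u3.2, u3.3} {u4.1, u4.2} {u4.3}, out.j its boundary


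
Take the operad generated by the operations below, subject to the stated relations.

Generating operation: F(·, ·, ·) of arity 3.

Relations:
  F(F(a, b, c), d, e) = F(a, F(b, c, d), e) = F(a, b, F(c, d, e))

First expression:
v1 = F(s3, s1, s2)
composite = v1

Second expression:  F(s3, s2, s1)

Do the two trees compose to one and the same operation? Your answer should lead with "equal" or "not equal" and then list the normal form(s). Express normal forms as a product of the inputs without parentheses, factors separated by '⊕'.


not equal: they reduce to s3 ⊕ s1 ⊕ s2 and s3 ⊕ s2 ⊕ s1

Normal form of the first expression: s3 ⊕ s1 ⊕ s2
Normal form of the second expression: s3 ⊕ s2 ⊕ s1
Distinct normal forms: not equal.


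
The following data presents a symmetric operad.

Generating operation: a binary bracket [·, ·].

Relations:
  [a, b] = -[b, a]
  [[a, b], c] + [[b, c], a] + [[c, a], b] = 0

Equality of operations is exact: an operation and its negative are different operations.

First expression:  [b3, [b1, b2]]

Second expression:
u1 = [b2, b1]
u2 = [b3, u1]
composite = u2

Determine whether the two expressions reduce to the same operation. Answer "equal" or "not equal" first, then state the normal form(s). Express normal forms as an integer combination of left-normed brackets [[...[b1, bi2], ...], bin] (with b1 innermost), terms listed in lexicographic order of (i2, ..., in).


not equal; first: -[[b1, b2], b3]; second: [[b1, b2], b3]

Reducing the first expression gives -[[b1, b2], b3]
Reducing the second expression gives [[b1, b2], b3]
No match — not equal.


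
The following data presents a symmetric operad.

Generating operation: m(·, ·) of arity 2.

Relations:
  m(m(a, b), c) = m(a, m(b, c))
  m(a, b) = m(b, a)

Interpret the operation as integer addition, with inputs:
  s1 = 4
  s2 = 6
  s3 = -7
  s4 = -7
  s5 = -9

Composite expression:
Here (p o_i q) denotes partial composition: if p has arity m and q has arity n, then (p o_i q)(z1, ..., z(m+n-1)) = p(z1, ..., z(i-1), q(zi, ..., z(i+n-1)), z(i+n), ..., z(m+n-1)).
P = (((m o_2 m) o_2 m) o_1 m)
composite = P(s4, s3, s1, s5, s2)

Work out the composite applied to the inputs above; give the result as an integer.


m(s4, s3) = -14
m(s1, s5) = -5
m(m(s1, s5), s2) = 1
m(m(s4, s3), m(m(s1, s5), s2)) = -13

-13


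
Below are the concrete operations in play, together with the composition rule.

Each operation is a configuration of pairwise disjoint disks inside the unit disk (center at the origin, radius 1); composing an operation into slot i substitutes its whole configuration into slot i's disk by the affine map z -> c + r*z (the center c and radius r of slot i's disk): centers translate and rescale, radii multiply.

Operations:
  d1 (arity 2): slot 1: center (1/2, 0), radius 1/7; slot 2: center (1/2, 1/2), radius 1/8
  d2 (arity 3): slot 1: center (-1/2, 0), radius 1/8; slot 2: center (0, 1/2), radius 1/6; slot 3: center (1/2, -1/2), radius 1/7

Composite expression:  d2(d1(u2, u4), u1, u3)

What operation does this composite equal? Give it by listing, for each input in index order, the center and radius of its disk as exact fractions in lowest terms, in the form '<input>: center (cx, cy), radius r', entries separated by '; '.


Follow each u-input down from d2: c' goes to c + r*c', radius to r*r'.
input u2: composing its 2 substitution steps yields center (-7/16, 0), radius 1/56
input u4: composing its 2 substitution steps yields center (-7/16, 1/16), radius 1/64
input u1: composing its 1 substitution step yields center (0, 1/2), radius 1/6
input u3: composing its 1 substitution step yields center (1/2, -1/2), radius 1/7

u1: center (0, 1/2), radius 1/6; u2: center (-7/16, 0), radius 1/56; u3: center (1/2, -1/2), radius 1/7; u4: center (-7/16, 1/16), radius 1/64


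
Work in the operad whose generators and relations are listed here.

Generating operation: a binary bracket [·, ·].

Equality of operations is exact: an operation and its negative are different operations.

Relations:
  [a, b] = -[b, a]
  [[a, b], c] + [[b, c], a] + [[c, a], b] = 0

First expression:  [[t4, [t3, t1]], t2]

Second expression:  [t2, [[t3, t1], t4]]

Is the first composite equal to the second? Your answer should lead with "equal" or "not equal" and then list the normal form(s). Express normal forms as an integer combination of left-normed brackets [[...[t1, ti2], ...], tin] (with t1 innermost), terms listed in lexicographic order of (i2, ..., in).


In normal form, the first expression is [[[t1, t3], t4], t2]
In normal form, the second expression is [[[t1, t3], t4], t2]
Identical normal forms: equal.

equal; the common form is [[[t1, t3], t4], t2]


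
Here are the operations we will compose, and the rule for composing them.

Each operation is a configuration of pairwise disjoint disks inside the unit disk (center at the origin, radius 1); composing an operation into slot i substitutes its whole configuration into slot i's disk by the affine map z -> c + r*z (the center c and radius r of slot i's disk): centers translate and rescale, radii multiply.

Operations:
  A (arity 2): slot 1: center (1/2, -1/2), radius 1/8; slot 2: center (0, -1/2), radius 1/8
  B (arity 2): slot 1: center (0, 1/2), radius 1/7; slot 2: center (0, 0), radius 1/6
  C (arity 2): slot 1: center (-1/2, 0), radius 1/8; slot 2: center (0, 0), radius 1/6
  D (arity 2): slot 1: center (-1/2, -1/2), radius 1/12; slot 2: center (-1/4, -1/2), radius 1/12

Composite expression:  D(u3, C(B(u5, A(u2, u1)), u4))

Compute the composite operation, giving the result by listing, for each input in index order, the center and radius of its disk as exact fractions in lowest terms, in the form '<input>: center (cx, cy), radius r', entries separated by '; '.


u1: center (-7/24, -577/1152), radius 1/4608; u2: center (-335/1152, -577/1152), radius 1/4608; u3: center (-1/2, -1/2), radius 1/12; u4: center (-1/4, -1/2), radius 1/72; u5: center (-7/24, -95/192), radius 1/672


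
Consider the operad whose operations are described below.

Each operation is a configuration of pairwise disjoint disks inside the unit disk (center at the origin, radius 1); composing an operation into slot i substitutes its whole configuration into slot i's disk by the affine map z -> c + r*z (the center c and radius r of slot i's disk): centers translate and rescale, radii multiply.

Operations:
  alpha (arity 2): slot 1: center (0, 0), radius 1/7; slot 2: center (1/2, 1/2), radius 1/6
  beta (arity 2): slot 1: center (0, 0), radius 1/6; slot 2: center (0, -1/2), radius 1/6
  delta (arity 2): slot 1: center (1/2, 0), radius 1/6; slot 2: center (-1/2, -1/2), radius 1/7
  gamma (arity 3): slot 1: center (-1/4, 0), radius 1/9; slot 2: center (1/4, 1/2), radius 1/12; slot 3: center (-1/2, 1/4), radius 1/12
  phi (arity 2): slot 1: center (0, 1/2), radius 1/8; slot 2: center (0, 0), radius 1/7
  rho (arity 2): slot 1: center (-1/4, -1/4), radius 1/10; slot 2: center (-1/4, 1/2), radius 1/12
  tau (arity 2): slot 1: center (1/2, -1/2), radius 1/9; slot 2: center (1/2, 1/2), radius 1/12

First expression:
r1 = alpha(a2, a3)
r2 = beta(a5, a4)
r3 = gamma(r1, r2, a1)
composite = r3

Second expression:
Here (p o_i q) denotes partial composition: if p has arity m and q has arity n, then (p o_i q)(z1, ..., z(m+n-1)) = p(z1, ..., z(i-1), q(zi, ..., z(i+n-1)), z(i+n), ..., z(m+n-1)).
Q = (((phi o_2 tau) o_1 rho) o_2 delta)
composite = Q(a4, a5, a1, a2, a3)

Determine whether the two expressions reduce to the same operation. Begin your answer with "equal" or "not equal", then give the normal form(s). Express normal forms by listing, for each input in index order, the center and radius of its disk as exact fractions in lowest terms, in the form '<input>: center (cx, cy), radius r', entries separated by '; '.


not equal: they reduce to a1: center (-1/2, 1/4), radius 1/12; a2: center (-1/4, 0), radius 1/63; a3: center (-7/36, 1/18), radius 1/54; a4: center (1/4, 11/24), radius 1/72; a5: center (1/4, 1/2), radius 1/72 and a1: center (-7/192, 107/192), radius 1/672; a2: center (1/14, -1/14), radius 1/63; a3: center (1/14, 1/14), radius 1/84; a4: center (-1/32, 15/32), radius 1/80; a5: center (-5/192, 9/16), radius 1/576

The first composite normalizes to a1: center (-1/2, 1/4), radius 1/12; a2: center (-1/4, 0), radius 1/63; a3: center (-7/36, 1/18), radius 1/54; a4: center (1/4, 11/24), radius 1/72; a5: center (1/4, 1/2), radius 1/72
The second composite normalizes to a1: center (-7/192, 107/192), radius 1/672; a2: center (1/14, -1/14), radius 1/63; a3: center (1/14, 1/14), radius 1/84; a4: center (-1/32, 15/32), radius 1/80; a5: center (-5/192, 9/16), radius 1/576
The forms do not match — not equal.


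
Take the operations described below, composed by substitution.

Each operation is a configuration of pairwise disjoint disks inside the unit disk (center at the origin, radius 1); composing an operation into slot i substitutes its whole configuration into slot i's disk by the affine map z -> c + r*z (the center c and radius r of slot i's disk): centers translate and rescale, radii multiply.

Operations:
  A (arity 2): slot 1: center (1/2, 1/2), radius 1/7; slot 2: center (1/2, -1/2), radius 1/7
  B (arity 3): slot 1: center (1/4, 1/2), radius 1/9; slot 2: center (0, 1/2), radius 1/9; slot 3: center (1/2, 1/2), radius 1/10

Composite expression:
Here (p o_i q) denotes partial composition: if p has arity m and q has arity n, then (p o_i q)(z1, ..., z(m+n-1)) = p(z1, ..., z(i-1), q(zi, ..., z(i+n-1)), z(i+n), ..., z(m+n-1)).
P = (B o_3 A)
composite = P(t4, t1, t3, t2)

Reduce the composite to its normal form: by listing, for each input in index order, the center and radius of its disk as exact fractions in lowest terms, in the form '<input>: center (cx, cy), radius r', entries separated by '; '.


Only the slot chain above each t matters under B; compose those maps.
for t4, the 1-step affine chain lands on center (1/4, 1/2), radius 1/9
for t1, the 1-step affine chain lands on center (0, 1/2), radius 1/9
for t3, the 2-step affine chain lands on center (11/20, 11/20), radius 1/70
for t2, the 2-step affine chain lands on center (11/20, 9/20), radius 1/70

t1: center (0, 1/2), radius 1/9; t2: center (11/20, 9/20), radius 1/70; t3: center (11/20, 11/20), radius 1/70; t4: center (1/4, 1/2), radius 1/9


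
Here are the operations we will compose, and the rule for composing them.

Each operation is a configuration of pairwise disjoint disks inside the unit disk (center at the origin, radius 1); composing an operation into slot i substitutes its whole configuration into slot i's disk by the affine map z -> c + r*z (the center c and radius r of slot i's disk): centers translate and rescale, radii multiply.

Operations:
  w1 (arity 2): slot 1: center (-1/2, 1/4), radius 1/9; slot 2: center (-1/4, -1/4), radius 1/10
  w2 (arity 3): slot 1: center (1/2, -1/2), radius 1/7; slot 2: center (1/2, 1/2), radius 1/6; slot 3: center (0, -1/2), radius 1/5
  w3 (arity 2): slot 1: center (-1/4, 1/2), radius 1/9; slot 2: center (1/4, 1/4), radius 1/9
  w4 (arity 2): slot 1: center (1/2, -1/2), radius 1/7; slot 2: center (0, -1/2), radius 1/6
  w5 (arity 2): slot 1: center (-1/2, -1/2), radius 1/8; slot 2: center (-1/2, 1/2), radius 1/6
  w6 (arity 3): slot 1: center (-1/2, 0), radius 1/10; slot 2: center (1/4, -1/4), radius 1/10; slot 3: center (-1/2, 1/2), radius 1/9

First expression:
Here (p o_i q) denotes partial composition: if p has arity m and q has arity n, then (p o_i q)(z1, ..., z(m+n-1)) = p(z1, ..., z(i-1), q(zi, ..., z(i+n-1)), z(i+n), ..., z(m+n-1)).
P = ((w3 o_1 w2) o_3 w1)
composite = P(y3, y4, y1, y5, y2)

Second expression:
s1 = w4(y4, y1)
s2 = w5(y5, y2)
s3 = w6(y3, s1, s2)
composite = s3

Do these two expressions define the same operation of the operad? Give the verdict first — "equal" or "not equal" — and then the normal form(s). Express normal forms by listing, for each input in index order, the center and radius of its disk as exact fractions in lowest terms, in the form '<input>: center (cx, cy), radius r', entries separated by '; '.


Reducing the first expression gives y1: center (-47/180, 9/20), radius 1/405; y2: center (1/4, 1/4), radius 1/9; y3: center (-7/36, 4/9), radius 1/63; y4: center (-7/36, 5/9), radius 1/54; y5: center (-23/90, 79/180), radius 1/450
Reducing the second expression gives y1: center (1/4, -3/10), radius 1/60; y2: center (-5/9, 5/9), radius 1/54; y3: center (-1/2, 0), radius 1/10; y4: center (3/10, -3/10), radius 1/70; y5: center (-5/9, 4/9), radius 1/72
They disagree, so not equal.

not equal; the first gives y1: center (-47/180, 9/20), radius 1/405; y2: center (1/4, 1/4), radius 1/9; y3: center (-7/36, 4/9), radius 1/63; y4: center (-7/36, 5/9), radius 1/54; y5: center (-23/90, 79/180), radius 1/450 and the second y1: center (1/4, -3/10), radius 1/60; y2: center (-5/9, 5/9), radius 1/54; y3: center (-1/2, 0), radius 1/10; y4: center (3/10, -3/10), radius 1/70; y5: center (-5/9, 4/9), radius 1/72


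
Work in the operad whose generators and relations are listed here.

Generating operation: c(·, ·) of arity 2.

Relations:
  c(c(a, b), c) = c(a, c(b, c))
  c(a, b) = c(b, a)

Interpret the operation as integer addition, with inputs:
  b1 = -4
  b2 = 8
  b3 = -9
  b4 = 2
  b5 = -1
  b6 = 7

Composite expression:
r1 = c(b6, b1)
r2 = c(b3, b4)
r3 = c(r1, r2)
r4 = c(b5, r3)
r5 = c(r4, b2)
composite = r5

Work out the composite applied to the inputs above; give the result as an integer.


3

c(b6, b1) = 3
c(b3, b4) = -7
c(c(b6, b1), c(b3, b4)) = -4
c(b5, c(c(b6, b1), c(b3, b4))) = -5
c(c(b5, c(c(b6, b1), c(b3, b4))), b2) = 3


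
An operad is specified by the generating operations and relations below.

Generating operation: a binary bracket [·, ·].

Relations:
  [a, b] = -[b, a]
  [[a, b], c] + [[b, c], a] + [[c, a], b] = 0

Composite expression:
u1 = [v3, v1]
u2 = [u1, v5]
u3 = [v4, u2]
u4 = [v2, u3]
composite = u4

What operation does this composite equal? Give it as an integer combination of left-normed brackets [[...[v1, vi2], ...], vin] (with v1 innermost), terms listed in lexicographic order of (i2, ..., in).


In the tensor algebra, words opening v1 carry the v1-anchored form.
Composite bracket: [v2, [v4, [[v3, v1], v5]]]
The bracket unfolds into 16 signed words via [a, b] = ab - ba (2^4 = 16).
Keep just the words that open with v1:
  v1v3v5v4v2 appears with sign -1, giving the term -[[[[v1, v3], v5], v4], v2]

-[[[[v1, v3], v5], v4], v2]


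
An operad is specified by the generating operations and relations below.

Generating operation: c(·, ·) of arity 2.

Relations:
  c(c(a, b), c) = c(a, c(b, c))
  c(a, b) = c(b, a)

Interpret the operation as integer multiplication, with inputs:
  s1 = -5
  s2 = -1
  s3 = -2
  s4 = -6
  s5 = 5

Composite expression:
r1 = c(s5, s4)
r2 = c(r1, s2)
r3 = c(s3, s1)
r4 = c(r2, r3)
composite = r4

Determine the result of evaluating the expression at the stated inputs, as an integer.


300

c(s5, s4) = -30
c(c(s5, s4), s2) = 30
c(s3, s1) = 10
c(c(c(s5, s4), s2), c(s3, s1)) = 300


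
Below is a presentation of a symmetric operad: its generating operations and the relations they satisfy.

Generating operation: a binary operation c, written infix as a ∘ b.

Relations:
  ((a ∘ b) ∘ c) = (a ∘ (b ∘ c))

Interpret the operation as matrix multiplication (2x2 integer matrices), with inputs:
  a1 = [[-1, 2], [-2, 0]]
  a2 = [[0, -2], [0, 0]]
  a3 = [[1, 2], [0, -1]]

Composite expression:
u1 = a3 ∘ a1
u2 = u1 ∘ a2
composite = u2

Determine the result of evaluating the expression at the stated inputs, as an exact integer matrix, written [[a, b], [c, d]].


[[0, 10], [0, -4]]

(a3 ∘ a1) = [[-5, 2], [2, 0]]
((a3 ∘ a1) ∘ a2) = [[0, 10], [0, -4]]


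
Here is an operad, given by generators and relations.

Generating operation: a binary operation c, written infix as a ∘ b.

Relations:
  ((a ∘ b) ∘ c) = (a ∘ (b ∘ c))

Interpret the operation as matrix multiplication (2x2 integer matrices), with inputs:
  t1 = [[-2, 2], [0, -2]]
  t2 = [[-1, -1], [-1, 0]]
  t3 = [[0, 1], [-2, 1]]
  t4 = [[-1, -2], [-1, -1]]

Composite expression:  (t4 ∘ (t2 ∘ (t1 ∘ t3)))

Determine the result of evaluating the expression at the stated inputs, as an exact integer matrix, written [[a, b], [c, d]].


(t1 ∘ t3) = [[-4, 0], [4, -2]]
(t2 ∘ (t1 ∘ t3)) = [[0, 2], [4, 0]]
(t4 ∘ (t2 ∘ (t1 ∘ t3))) = [[-8, -2], [-4, -2]]

[[-8, -2], [-4, -2]]


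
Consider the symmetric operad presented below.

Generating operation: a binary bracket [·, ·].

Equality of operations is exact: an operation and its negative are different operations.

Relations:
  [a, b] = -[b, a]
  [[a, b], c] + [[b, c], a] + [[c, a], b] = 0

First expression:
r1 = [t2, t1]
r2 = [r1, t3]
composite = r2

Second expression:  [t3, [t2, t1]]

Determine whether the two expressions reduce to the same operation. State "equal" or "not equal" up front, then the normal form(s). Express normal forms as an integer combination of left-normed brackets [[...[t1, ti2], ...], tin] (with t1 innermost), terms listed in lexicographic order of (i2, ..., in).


not equal: they reduce to -[[t1, t2], t3] and [[t1, t2], t3]


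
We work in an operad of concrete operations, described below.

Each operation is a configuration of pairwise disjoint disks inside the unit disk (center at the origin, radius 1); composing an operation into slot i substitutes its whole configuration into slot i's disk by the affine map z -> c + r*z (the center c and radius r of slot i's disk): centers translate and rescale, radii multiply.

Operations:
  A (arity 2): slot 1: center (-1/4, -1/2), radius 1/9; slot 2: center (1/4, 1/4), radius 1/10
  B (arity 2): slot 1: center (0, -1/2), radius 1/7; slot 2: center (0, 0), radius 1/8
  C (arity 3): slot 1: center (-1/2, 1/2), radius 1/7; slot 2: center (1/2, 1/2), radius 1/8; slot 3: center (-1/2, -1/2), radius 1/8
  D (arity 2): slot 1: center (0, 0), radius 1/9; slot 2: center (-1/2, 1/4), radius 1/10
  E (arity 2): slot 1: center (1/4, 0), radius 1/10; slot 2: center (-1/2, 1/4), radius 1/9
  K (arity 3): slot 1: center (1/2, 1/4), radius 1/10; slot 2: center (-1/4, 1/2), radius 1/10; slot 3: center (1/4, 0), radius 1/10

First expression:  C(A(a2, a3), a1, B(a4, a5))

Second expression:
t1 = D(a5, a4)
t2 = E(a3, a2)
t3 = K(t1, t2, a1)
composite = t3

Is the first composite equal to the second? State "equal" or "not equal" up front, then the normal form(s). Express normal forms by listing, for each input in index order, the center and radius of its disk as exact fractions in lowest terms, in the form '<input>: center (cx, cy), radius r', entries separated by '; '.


not equal; the first gives a1: center (1/2, 1/2), radius 1/8; a2: center (-15/28, 3/7), radius 1/63; a3: center (-13/28, 15/28), radius 1/70; a4: center (-1/2, -9/16), radius 1/56; a5: center (-1/2, -1/2), radius 1/64 and the second a1: center (1/4, 0), radius 1/10; a2: center (-3/10, 21/40), radius 1/90; a3: center (-9/40, 1/2), radius 1/100; a4: center (9/20, 11/40), radius 1/100; a5: center (1/2, 1/4), radius 1/90

The first expression, normalized: a1: center (1/2, 1/2), radius 1/8; a2: center (-15/28, 3/7), radius 1/63; a3: center (-13/28, 15/28), radius 1/70; a4: center (-1/2, -9/16), radius 1/56; a5: center (-1/2, -1/2), radius 1/64
The second expression, normalized: a1: center (1/4, 0), radius 1/10; a2: center (-3/10, 21/40), radius 1/90; a3: center (-9/40, 1/2), radius 1/100; a4: center (9/20, 11/40), radius 1/100; a5: center (1/2, 1/4), radius 1/90
Different reductions; not equal.


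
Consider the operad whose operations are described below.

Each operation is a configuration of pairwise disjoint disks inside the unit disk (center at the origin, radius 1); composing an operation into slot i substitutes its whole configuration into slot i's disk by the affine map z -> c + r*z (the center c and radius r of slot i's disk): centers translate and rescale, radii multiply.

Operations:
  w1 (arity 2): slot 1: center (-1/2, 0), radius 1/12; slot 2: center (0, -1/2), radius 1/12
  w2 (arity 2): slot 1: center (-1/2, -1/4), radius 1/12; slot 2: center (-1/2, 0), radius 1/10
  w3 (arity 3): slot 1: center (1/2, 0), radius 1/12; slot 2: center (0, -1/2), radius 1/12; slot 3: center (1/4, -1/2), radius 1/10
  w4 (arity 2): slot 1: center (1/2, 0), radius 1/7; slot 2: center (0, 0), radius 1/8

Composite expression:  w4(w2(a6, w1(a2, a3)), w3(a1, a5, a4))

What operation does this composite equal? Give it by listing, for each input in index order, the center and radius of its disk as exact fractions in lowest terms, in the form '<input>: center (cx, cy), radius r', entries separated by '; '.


a1: center (1/16, 0), radius 1/96; a2: center (59/140, 0), radius 1/840; a3: center (3/7, -1/140), radius 1/840; a4: center (1/32, -1/16), radius 1/80; a5: center (0, -1/16), radius 1/96; a6: center (3/7, -1/28), radius 1/84


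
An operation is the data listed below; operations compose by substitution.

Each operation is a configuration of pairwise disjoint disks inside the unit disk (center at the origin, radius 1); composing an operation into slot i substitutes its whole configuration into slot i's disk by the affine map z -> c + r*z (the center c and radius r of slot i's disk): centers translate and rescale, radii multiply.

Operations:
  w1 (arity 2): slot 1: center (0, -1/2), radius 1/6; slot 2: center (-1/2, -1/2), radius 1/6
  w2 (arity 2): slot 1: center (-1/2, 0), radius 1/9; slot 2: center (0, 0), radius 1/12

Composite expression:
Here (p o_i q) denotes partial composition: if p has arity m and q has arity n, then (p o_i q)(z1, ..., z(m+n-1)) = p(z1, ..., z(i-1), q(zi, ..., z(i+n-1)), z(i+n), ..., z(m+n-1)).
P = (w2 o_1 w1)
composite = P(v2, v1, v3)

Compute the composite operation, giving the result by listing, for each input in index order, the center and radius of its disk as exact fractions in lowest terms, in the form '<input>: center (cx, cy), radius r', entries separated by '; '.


v1: center (-5/9, -1/18), radius 1/54; v2: center (-1/2, -1/18), radius 1/54; v3: center (0, 0), radius 1/12


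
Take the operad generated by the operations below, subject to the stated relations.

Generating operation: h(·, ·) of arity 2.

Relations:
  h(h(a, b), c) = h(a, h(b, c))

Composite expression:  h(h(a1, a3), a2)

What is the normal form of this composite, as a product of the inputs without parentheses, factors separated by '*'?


a1 * a3 * a2

The h-tree's shape is irrelevant; the a-reading-order decides.
h(a1, a3) flattens to a1 * a3
h(h(a1, a3), a2) flattens to a1 * a3 * a2


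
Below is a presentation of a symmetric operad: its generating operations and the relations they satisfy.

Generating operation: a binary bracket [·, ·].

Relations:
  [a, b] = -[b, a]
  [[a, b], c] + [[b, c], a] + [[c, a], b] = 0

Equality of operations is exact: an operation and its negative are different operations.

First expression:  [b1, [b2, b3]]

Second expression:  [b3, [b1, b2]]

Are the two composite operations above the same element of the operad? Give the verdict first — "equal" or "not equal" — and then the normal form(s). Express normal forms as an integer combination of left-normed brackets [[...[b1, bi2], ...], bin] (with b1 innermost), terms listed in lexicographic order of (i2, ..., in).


not equal: they reduce to [[b1, b2], b3] - [[b1, b3], b2] and -[[b1, b2], b3]

Reducing the first expression gives [[b1, b2], b3] - [[b1, b3], b2]
Reducing the second expression gives -[[b1, b2], b3]
The normal forms differ: not equal.


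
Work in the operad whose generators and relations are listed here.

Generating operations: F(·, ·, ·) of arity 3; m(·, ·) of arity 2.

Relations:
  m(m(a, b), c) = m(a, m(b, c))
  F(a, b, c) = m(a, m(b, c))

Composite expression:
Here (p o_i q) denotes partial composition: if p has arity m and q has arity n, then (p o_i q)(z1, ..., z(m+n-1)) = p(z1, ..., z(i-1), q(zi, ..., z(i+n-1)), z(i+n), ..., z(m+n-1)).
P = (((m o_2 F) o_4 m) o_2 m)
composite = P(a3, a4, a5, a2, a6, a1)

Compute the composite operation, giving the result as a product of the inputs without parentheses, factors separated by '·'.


a3 · a4 · a5 · a2 · a6 · a1


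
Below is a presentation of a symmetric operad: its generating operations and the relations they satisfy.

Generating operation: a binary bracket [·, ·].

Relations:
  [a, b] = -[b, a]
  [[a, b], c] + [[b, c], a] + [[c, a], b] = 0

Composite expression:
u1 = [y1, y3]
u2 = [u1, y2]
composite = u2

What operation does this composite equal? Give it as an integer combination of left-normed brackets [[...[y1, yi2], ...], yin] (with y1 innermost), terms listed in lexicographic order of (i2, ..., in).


[[y1, y3], y2]

A multilinear Lie element is pinned by y1-initial words (y1 innermost).
Composite bracket: [[y1, y3], y2]
Each bracket splits as ab - ba, giving 4 signed words (2^2 = 4).
The y1-initial words carry the normal form:
  sign of y1y3y2 is +1, so it contributes +[[y1, y3], y2]


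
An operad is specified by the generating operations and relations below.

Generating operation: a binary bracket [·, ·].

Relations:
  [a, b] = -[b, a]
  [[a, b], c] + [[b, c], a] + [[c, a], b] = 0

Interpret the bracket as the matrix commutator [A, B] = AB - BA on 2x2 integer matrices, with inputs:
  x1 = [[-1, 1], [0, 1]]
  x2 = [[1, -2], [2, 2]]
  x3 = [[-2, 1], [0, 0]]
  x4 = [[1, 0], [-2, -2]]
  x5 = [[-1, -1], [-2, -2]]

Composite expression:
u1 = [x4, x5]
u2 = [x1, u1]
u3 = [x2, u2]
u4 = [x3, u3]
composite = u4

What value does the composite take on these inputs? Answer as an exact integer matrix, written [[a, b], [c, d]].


[[24, 60], [48, -24]]


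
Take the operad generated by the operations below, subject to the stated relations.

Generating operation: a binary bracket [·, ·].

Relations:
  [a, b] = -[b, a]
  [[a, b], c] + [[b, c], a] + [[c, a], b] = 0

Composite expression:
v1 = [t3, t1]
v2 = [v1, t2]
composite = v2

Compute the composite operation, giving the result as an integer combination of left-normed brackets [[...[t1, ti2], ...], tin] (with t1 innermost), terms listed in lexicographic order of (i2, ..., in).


In the tensor algebra, words opening t1 carry the t1-anchored form.
Composite bracket: [[t3, t1], t2]
Applying ab - ba throughout gives 4 signed words (2^2 = 4).
Collect the words opening with t1:
  from t1t3t2, sign -1: term -[[t1, t3], t2]

-[[t1, t3], t2]


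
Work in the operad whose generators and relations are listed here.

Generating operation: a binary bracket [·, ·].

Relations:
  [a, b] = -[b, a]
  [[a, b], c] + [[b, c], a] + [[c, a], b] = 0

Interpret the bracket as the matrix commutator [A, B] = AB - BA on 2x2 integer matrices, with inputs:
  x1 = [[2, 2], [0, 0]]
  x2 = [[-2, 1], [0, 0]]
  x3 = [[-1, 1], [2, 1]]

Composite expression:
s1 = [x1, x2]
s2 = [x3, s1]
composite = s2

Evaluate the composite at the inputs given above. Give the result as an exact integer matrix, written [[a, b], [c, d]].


[[-12, -12], [0, 12]]


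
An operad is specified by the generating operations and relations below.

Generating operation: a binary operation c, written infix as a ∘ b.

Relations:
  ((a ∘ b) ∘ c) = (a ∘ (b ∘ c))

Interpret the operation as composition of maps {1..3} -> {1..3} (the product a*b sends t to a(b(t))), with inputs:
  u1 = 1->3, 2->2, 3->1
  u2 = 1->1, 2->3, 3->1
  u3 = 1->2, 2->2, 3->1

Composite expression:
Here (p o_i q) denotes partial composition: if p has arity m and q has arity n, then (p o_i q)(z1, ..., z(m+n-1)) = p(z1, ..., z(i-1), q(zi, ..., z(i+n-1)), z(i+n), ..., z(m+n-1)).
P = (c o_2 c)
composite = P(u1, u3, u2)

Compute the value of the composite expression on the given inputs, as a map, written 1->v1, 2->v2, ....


(u3 ∘ u2) = 1->2, 2->1, 3->2
(u1 ∘ (u3 ∘ u2)) = 1->2, 2->3, 3->2

1->2, 2->3, 3->2


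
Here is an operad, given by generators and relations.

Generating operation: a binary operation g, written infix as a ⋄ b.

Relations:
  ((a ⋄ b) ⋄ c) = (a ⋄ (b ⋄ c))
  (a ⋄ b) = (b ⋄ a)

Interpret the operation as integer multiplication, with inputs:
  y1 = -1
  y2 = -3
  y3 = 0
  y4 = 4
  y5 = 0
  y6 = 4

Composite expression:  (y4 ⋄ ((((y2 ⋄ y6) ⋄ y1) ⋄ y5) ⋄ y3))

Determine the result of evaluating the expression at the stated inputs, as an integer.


0


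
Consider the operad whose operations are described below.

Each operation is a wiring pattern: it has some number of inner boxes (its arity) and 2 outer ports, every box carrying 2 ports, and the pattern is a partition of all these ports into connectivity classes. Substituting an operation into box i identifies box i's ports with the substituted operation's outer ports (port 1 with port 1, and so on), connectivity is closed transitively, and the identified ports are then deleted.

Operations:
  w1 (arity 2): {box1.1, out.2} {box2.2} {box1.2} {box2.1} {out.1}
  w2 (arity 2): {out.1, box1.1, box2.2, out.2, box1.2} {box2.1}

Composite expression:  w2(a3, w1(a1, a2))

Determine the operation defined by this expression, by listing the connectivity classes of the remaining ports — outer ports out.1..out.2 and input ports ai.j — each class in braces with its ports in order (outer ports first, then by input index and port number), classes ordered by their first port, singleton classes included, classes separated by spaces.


{out.1, out.2, a1.1, a3.1, a3.2} {a1.2} {a2.1} {a2.2}


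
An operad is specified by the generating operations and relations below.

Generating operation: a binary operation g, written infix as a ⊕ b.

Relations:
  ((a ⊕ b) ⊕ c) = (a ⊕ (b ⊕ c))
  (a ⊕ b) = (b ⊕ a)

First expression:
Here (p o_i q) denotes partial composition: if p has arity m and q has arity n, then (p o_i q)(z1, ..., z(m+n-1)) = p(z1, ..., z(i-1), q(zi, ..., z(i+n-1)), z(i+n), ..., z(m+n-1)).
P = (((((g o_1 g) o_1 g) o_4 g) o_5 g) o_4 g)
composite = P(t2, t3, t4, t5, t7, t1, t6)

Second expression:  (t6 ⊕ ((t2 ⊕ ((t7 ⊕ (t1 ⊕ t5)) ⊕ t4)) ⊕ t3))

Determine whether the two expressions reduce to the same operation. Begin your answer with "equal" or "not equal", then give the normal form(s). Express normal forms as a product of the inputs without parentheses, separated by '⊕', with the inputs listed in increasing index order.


equal: each reduces to t1 ⊕ t2 ⊕ t3 ⊕ t4 ⊕ t5 ⊕ t6 ⊕ t7


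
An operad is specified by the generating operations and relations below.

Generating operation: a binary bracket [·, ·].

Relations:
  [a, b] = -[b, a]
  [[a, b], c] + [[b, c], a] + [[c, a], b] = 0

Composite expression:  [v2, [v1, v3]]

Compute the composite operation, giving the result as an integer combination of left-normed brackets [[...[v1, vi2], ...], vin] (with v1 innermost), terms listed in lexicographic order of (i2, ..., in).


Left-normed coefficients sit on the v1-initial expansion words.
Composite bracket: [v2, [v1, v3]]
Full expansion: 4 signed words from ab - ba (2^2 = 4).
Words beginning with v1 determine it all:
  word v1v3v2 has sign -1, contributing -[[v1, v3], v2]

-[[v1, v3], v2]
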